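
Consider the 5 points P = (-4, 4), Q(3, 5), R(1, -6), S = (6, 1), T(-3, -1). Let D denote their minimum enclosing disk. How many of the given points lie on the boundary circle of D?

3

The minimum enclosing circle is determined by three boundary points: P, R, S.
Their circumcentre is (7/34, -5/34) with r² = 20165/578.
The farthest remaining point Q is at distance² 19825/578 ≤ 20165/578.
The points at distance exactly r from the centre are P, R, S — 3 points.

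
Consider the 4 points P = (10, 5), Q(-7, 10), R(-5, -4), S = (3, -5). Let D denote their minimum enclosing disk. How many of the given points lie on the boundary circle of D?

By Welzl's lemma the MEC is supported by two points (diametrically opposite) or three points (on a circumcircle).
The minimum enclosing circle is determined by three boundary points: P, Q, R.
Their circumcentre is (17/38, 149/38) with r² = 66725/722.
The farthest remaining point S is at distance² 62165/722 ≤ 66725/722.
The points at distance exactly r from the centre are P, Q, R — 3 points.

3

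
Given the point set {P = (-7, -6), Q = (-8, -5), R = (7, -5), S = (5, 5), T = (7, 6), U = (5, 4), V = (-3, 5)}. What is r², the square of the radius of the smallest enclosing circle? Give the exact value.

86.5

The minimum enclosing circle of a finite set is fixed by two of the points (as a diameter) or three (as a circumcircle).
The farthest pair is Q–T with squared distance 346. The circle on this segment as diameter has centre (-0.5, 0.5) and r² = 346/4 = 86.5.
Check P: distance² to centre = 84.5 ≤ 86.5, so it lies inside.
All remaining points lie in this disk, and no smaller disk contains both endpoints, so this is the minimum enclosing circle.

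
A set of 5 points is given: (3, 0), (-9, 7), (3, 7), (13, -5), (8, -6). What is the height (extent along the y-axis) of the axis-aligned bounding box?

13

max y = 7, min y = -6, so height = 13.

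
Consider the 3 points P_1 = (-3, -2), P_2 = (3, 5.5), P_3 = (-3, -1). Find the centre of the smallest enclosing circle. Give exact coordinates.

Side lengths²: P_1P_2² = 92.25, P_1P_3² = 1, P_2P_3² = 78.25.
Since P_1P_2² = 92.25 ≥ 78.25 + 1 = 79.25, the angle opposite P_1P_2 is not acute, so the smallest enclosing circle has P_1P_2 as diameter.
Centre = midpoint of P_1P_2 = (0, 1.75), r² = 92.25/4 = 23.0625.
Centre = (0, 1.75).

(0, 1.75)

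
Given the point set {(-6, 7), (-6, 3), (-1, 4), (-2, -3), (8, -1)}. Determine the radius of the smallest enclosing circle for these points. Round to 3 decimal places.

8.062

A smallest enclosing disk is always determined by at most three of the input points on its boundary.
The farthest pair is (-6, 7)–(8, -1) with squared distance 260. The circle on this segment as diameter has centre (1, 3) and r² = 260/4 = 65.
Check (-6, 3): distance² to centre = 49 ≤ 65, so it lies inside.
All remaining points lie in this disk, and no smaller disk contains both endpoints, so this is the minimum enclosing circle.
r = √65 ≈ 8.062.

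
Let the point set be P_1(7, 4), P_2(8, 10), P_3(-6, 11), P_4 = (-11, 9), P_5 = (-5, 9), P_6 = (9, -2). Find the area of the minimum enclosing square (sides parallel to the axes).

400

The bounding box has width 20 and height 13.
An axis-aligned square enclosing the set must have side ≥ max(width, height).
So the minimum side is max(20, 13) = 20.
Area = 20² = 400.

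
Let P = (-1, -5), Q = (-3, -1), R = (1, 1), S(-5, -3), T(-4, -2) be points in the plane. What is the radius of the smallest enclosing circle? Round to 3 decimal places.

The minimum enclosing circle of a finite set is fixed by two of the points (as a diameter) or three (as a circumcircle).
The minimum enclosing circle is determined by three boundary points: P, R, S.
Their circumcentre is (-12/7, -10/7) with r² = 650/49.
The farthest remaining point T is at distance² 272/49 ≤ 650/49.
r = √(650/49) ≈ 3.642.

3.642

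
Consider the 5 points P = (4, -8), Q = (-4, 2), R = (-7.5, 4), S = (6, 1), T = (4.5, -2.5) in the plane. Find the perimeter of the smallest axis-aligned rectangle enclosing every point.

Width = max x − min x = 6 − (-7.5) = 13.5.
Height = max y − min y = 4 − (-8) = 12.
Perimeter = 2(13.5 + 12) = 51.

51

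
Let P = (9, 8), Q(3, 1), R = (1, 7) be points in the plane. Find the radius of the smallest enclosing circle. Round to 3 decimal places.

4.701

Side lengths²: PQ² = 85, PR² = 65, QR² = 40.
Since PQ² = 85 < 65 + 40 = 105, the triangle is acute, so the smallest enclosing circle is the circumcircle.
Circumcentre = (5.3, 5.1), r² = 22.1.
r = √(22.1) ≈ 4.701.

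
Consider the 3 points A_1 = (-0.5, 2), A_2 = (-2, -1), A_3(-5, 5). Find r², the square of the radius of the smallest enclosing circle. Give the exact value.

11.25

Side lengths²: A_1A_2² = 11.25, A_1A_3² = 29.25, A_2A_3² = 45.
Since A_2A_3² = 45 ≥ 29.25 + 11.25 = 40.5, the angle opposite A_2A_3 is not acute, so the smallest enclosing circle has A_2A_3 as diameter.
Centre = midpoint of A_2A_3 = (-3.5, 2), r² = 45/4 = 11.25.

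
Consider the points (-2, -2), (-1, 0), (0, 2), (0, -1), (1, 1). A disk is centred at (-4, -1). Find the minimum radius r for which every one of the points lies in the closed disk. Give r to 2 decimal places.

5.39

The required radius is the distance from (-4, -1) to the farthest point.
Squared distances: 5, 10, 25, 16, 29.
Maximum is 29, attained at (1, 1).
r = √29 ≈ 5.39.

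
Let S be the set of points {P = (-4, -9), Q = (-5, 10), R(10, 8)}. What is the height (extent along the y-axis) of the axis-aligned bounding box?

19

max y = 10, min y = -9, so height = 19.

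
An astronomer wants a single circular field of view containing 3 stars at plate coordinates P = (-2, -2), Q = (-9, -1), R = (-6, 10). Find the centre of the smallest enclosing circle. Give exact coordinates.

Side lengths²: PQ² = 50, PR² = 160, QR² = 130.
Since PR² = 160 < 130 + 50 = 180, the triangle is acute, so the smallest enclosing circle is the circumcircle.
Circumcentre = (-4.75, 3.75), r² = 40.625.
Centre = (-4.75, 3.75).

(-4.75, 3.75)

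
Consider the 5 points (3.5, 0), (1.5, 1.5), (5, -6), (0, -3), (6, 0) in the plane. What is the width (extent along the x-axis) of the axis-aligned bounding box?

6

max x = 6, min x = 0, so width = 6.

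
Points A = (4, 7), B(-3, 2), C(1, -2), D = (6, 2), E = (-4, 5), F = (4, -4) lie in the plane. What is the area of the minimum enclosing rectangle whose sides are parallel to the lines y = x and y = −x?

In coordinates u = x + y, v = x − y the rectangle is axis-aligned; the map (x,y)→(u,v) scales areas by 2.
u-values: 11, -1, -1, 8, 1, 0; range = 11 − (-1) = 12.
v-values: -3, -5, 3, 4, -9, 8; range = 8 − (-9) = 17.
Area = (12 × 17) / 2 = 102.

102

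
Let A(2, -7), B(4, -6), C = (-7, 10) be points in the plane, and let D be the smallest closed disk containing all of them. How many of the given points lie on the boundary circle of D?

Side lengths²: AB² = 5, AC² = 370, BC² = 377.
Since BC² = 377 ≥ 370 + 5 = 375, the angle opposite BC is not acute, so the smallest enclosing circle has BC as diameter.
Centre = midpoint of BC = (-1.5, 2), r² = 377/4 = 94.25.
The points at distance exactly r from the centre are B, C — 2 points.

2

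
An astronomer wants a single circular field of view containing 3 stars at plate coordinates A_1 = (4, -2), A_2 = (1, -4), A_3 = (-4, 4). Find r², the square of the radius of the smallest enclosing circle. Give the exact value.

Side lengths²: A_1A_2² = 13, A_1A_3² = 100, A_2A_3² = 89.
Since A_1A_3² = 100 < 89 + 13 = 102, the triangle is acute, so the smallest enclosing circle is the circumcircle.
Circumcentre = (-3/34, 15/17), r² = 28925/1156.

28925/1156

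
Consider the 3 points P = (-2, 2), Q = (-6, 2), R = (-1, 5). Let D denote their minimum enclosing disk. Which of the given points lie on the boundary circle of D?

Side lengths²: PQ² = 16, PR² = 10, QR² = 34.
Since QR² = 34 ≥ 16 + 10 = 26, the angle opposite QR is not acute, so the smallest enclosing circle has QR as diameter.
Centre = midpoint of QR = (-3.5, 3.5), r² = 34/4 = 8.5.
The points at distance exactly r from the centre are Q, R — 2 points.

Q, R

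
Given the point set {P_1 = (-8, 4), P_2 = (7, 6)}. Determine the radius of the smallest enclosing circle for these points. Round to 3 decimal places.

The smallest circle enclosing two points has them as diameter endpoints.
Centre = midpoint = (-0.5, 5); r² = |P_1P_2|²/4 = 229/4 = 57.25.
r = √(57.25) ≈ 7.566.

7.566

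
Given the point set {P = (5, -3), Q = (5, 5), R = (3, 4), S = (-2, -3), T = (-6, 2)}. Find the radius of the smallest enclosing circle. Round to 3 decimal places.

6.262

By Welzl's lemma the MEC is supported by two points (diametrically opposite) or three points (on a circumcircle).
The minimum enclosing circle is determined by three boundary points: P, Q, T.
Their circumcentre is (2/11, 1) with r² = 4745/121.
The farthest remaining point S is at distance² 2512/121 ≤ 4745/121.
r = √(4745/121) ≈ 6.262.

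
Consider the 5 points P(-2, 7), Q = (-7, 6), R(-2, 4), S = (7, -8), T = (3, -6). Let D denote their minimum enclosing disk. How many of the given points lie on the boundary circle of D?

2

The minimum enclosing circle of a finite set is fixed by two of the points (as a diameter) or three (as a circumcircle).
The farthest pair is Q–S with squared distance 392. The circle on this segment as diameter has centre (0, -1) and r² = 392/4 = 98.
Check P: distance² to centre = 68 ≤ 98, so it lies inside.
All remaining points lie in this disk, and no smaller disk contains both endpoints, so this is the minimum enclosing circle.
The points at distance exactly r from the centre are Q, S — 2 points.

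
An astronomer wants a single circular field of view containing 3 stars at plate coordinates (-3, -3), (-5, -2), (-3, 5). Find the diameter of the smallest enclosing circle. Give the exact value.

Call the three points A, B, C in the order given.
Side lengths²: AB² = 5, AC² = 64, BC² = 53.
Since AC² = 64 ≥ 53 + 5 = 58, the angle opposite AC is not acute, so the smallest enclosing circle has AC as diameter.
Centre = midpoint of AC = (-3, 1), r² = 64/4 = 16.
Diameter = 2r = 2√16 = 8.

8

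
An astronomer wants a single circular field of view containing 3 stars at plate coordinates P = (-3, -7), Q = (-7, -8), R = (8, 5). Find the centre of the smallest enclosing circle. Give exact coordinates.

(0.5, -1.5)

Side lengths²: PQ² = 17, PR² = 265, QR² = 394.
Since QR² = 394 ≥ 265 + 17 = 282, the angle opposite QR is not acute, so the smallest enclosing circle has QR as diameter.
Centre = midpoint of QR = (0.5, -1.5), r² = 394/4 = 98.5.
Centre = (0.5, -1.5).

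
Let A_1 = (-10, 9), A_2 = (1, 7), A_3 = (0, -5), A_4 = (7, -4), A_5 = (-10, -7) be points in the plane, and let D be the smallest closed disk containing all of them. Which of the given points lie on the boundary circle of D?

A smallest enclosing disk is always determined by at most three of the input points on its boundary.
The minimum enclosing circle is determined by three boundary points: A_1, A_4, A_5.
Their circumcentre is (-45/17, 1) with r² = 34121/289.
The farthest remaining point A_2 is at distance² 14248/289 ≤ 34121/289.
The points at distance exactly r from the centre are A_1, A_4, A_5 — 3 points.

A_1, A_4, A_5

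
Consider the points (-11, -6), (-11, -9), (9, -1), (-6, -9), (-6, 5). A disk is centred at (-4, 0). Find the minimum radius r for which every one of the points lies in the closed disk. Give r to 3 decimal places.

13.038

The required radius is the distance from (-4, 0) to the farthest point.
Squared distances: 85, 130, 170, 85, 29.
Maximum is 170, attained at (9, -1).
r = √170 ≈ 13.038.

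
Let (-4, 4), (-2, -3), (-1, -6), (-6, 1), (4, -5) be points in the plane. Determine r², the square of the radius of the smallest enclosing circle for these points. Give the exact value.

32045/882

A smallest enclosing disk is always determined by at most three of the input points on its boundary.
The minimum enclosing circle is determined by three boundary points: (-4, 4), (-6, 1), (4, -5).
Their circumcentre is (-3/14, -29/42) with r² = 32045/882.
The farthest remaining point (-1, -6) is at distance² 25409/882 ≤ 32045/882.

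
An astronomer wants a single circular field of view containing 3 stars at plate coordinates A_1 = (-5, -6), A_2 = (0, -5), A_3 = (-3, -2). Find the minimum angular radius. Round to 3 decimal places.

Side lengths²: A_1A_2² = 26, A_1A_3² = 20, A_2A_3² = 18.
Since A_1A_2² = 26 < 20 + 18 = 38, the triangle is acute, so the smallest enclosing circle is the circumcircle.
Circumcentre = (-8/3, -14/3), r² = 65/9.
r = √(65/9) ≈ 2.687.

2.687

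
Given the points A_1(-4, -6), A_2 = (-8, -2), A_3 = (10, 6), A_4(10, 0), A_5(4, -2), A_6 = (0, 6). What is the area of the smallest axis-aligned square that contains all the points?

324

The bounding box has width 18 and height 12.
An axis-aligned square enclosing the set must have side ≥ max(width, height).
So the minimum side is max(18, 12) = 18.
Area = 18² = 324.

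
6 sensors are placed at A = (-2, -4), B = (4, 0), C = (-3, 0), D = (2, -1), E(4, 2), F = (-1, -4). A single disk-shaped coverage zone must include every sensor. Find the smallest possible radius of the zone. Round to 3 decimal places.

A smallest enclosing disk is always determined by at most three of the input points on its boundary.
The farthest pair is A–E with squared distance 72. The circle on this segment as diameter has centre (1, -1) and r² = 72/4 = 18.
Check B: distance² to centre = 10 ≤ 18, so it lies inside.
All remaining points lie in this disk, and no smaller disk contains both endpoints, so this is the minimum enclosing circle.
r = √18 ≈ 4.243.

4.243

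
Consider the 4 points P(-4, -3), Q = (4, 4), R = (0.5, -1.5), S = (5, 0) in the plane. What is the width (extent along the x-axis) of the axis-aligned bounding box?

9

max x = 5, min x = -4, so width = 9.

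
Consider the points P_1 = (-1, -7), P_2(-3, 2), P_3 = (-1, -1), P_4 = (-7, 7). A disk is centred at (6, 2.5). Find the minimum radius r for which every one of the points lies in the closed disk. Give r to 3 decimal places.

The required radius is the distance from (6, 2.5) to the farthest point.
Squared distances: 139.25, 81.25, 61.25, 189.25.
Maximum is 189.25, attained at P_4.
r = √(189.25) ≈ 13.757.

13.757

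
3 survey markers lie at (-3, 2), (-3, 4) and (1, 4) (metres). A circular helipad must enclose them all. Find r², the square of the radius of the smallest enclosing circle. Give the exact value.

5

Call the three points A, B, C in the order given.
Side lengths²: AB² = 4, AC² = 20, BC² = 16.
Since AC² = 20 ≥ 16 + 4 = 20, the angle opposite AC is not acute, so the smallest enclosing circle has AC as diameter.
Centre = midpoint of AC = (-1, 3), r² = 20/4 = 5.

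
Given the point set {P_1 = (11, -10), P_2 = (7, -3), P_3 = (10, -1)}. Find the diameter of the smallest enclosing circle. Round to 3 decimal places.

Side lengths²: P_1P_2² = 65, P_1P_3² = 82, P_2P_3² = 13.
Since P_1P_3² = 82 ≥ 65 + 13 = 78, the angle opposite P_1P_3 is not acute, so the smallest enclosing circle has P_1P_3 as diameter.
Centre = midpoint of P_1P_3 = (10.5, -5.5), r² = 82/4 = 20.5.
Diameter = 2r = 2√(20.5) ≈ 9.055.

9.055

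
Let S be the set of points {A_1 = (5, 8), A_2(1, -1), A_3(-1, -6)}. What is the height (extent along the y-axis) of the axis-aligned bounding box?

14

max y = 8, min y = -6, so height = 14.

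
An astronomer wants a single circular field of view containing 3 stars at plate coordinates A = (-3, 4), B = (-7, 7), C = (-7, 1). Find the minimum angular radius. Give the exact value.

3.125

Side lengths²: AB² = 25, AC² = 25, BC² = 36.
Since BC² = 36 < 25 + 25 = 50, the triangle is acute, so the smallest enclosing circle is the circumcircle.
Circumcentre = (-6.125, 4), r² = 9.765625.
r = √(9.765625) = 3.125.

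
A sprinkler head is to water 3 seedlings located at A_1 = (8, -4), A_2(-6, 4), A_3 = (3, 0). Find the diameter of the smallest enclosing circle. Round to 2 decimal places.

Side lengths²: A_1A_2² = 260, A_1A_3² = 41, A_2A_3² = 97.
Since A_1A_2² = 260 ≥ 97 + 41 = 138, the angle opposite A_1A_2 is not acute, so the smallest enclosing circle has A_1A_2 as diameter.
Centre = midpoint of A_1A_2 = (1, 0), r² = 260/4 = 65.
Diameter = 2r = 2√65 ≈ 16.12.

16.12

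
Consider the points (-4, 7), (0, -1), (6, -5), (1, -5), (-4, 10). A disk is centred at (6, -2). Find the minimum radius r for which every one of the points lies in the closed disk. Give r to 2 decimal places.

15.62

The required radius is the distance from (6, -2) to the farthest point.
Squared distances: 181, 37, 9, 34, 244.
Maximum is 244, attained at (-4, 10).
r = √244 ≈ 15.62.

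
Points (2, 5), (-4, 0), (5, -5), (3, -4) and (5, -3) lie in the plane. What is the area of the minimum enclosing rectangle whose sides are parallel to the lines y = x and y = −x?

77

In coordinates u = x + y, v = x − y the rectangle is axis-aligned; the map (x,y)→(u,v) scales areas by 2.
u-values: 7, -4, 0, -1, 2; range = 7 − (-4) = 11.
v-values: -3, -4, 10, 7, 8; range = 10 − (-4) = 14.
Area = (11 × 14) / 2 = 77.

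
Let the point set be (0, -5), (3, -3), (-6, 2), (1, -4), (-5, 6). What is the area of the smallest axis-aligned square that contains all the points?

121

The bounding box has width 9 and height 11.
An axis-aligned square enclosing the set must have side ≥ max(width, height).
So the minimum side is max(9, 11) = 11.
Area = 11² = 121.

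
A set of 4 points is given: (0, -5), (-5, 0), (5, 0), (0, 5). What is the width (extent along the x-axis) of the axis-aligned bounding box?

10

max x = 5, min x = -5, so width = 10.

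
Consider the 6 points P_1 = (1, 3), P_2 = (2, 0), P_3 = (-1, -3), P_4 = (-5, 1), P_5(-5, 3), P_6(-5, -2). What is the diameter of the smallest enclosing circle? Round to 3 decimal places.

By Welzl's lemma the MEC is supported by two points (diametrically opposite) or three points (on a circumcircle).
The minimum enclosing circle is determined by three boundary points: P_2, P_5, P_6.
Their circumcentre is (-27/14, 0.5) with r² = 1537/98.
The farthest remaining point P_1 is at distance² 1453/98 ≤ 1537/98.
Diameter = 2r = 2√(1537/98) ≈ 7.921.

7.921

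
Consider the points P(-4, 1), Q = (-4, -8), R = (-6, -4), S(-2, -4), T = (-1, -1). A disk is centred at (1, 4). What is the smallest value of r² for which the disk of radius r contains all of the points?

169

The required radius is the distance from (1, 4) to the farthest point.
Squared distances: 34, 169, 113, 73, 29.
Maximum is 169, attained at Q.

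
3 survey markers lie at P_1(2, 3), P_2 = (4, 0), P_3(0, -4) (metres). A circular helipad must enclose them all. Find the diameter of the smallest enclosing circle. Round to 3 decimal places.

7.280

Side lengths²: P_1P_2² = 13, P_1P_3² = 53, P_2P_3² = 32.
Since P_1P_3² = 53 ≥ 32 + 13 = 45, the angle opposite P_1P_3 is not acute, so the smallest enclosing circle has P_1P_3 as diameter.
Centre = midpoint of P_1P_3 = (1, -0.5), r² = 53/4 = 13.25.
Diameter = 2r = 2√(13.25) ≈ 7.280.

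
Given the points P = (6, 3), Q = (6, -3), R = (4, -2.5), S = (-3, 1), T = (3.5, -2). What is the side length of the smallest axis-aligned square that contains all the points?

The bounding box has width 9 and height 6.
An axis-aligned square enclosing the set must have side ≥ max(width, height).
So the minimum side is max(9, 6) = 9.

9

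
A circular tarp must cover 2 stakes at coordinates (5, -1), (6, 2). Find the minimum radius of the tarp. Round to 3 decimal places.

1.581

The smallest circle enclosing two points has them as diameter endpoints.
Centre = midpoint = (5.5, 0.5); r² = |(5, -1)−(6, 2)|²/4 = 10/4 = 2.5.
r = √(2.5) ≈ 1.581.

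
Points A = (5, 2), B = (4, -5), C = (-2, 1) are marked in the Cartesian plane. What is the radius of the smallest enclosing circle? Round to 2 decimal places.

Side lengths²: AB² = 50, AC² = 50, BC² = 72.
Since BC² = 72 < 50 + 50 = 100, the triangle is acute, so the smallest enclosing circle is the circumcircle.
Circumcentre = (1.875, -1.125), r² = 19.53125.
r = √(19.53125) ≈ 4.42.

4.42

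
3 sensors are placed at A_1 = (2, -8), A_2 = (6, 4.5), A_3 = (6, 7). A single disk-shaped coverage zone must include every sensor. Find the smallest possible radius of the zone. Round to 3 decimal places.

7.762

Side lengths²: A_1A_2² = 172.25, A_1A_3² = 241, A_2A_3² = 6.25.
Since A_1A_3² = 241 ≥ 172.25 + 6.25 = 178.5, the angle opposite A_1A_3 is not acute, so the smallest enclosing circle has A_1A_3 as diameter.
Centre = midpoint of A_1A_3 = (4, -0.5), r² = 241/4 = 60.25.
r = √(60.25) ≈ 7.762.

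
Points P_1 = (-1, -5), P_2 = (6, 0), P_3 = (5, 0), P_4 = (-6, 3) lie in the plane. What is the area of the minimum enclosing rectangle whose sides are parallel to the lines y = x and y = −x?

In coordinates u = x + y, v = x − y the rectangle is axis-aligned; the map (x,y)→(u,v) scales areas by 2.
u-values: -6, 6, 5, -3; range = 6 − (-6) = 12.
v-values: 4, 6, 5, -9; range = 6 − (-9) = 15.
Area = (12 × 15) / 2 = 90.

90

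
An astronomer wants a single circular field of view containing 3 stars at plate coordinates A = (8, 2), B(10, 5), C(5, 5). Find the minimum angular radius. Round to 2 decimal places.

Side lengths²: AB² = 13, AC² = 18, BC² = 25.
Since BC² = 25 < 18 + 13 = 31, the triangle is acute, so the smallest enclosing circle is the circumcircle.
Circumcentre = (7.5, 4.5), r² = 6.5.
r = √(6.5) ≈ 2.55.

2.55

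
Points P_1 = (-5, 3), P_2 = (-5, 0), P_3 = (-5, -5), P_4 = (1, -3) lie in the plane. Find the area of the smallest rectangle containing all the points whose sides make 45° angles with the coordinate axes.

In coordinates u = x + y, v = x − y the rectangle is axis-aligned; the map (x,y)→(u,v) scales areas by 2.
u-values: -2, -5, -10, -2; range = -2 − (-10) = 8.
v-values: -8, -5, 0, 4; range = 4 − (-8) = 12.
Area = (8 × 12) / 2 = 48.

48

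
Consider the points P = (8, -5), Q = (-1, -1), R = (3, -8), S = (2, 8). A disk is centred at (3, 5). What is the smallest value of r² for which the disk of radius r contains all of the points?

169

The required radius is the distance from (3, 5) to the farthest point.
Squared distances: 125, 52, 169, 10.
Maximum is 169, attained at R.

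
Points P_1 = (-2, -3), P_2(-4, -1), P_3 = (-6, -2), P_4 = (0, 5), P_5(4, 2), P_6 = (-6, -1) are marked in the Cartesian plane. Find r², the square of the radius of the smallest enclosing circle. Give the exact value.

By Welzl's lemma the MEC is supported by two points (diametrically opposite) or three points (on a circumcircle).
The farthest pair is P_3–P_5 with squared distance 116. The circle on this segment as diameter has centre (-1, 0) and r² = 116/4 = 29.
Check P_1: distance² to centre = 10 ≤ 29, so it lies inside.
All remaining points lie in this disk, and no smaller disk contains both endpoints, so this is the minimum enclosing circle.

29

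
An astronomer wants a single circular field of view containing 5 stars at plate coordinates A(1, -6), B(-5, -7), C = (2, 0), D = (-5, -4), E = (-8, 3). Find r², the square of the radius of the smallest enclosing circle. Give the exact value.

A smallest enclosing disk is always determined by at most three of the input points on its boundary.
The farthest pair is A–E with squared distance 162. The circle on this segment as diameter has centre (-3.5, -1.5) and r² = 162/4 = 40.5.
Check B: distance² to centre = 32.5 ≤ 40.5, so it lies inside.
All remaining points lie in this disk, and no smaller disk contains both endpoints, so this is the minimum enclosing circle.

40.5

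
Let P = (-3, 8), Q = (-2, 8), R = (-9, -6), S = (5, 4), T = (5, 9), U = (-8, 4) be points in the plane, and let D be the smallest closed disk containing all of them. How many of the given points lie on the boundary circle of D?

The minimum enclosing circle of a finite set is fixed by two of the points (as a diameter) or three (as a circumcircle).
The farthest pair is R–T with squared distance 421. The circle on this segment as diameter has centre (-2, 1.5) and r² = 421/4 = 105.25.
Check P: distance² to centre = 43.25 ≤ 105.25, so it lies inside.
All remaining points lie in this disk, and no smaller disk contains both endpoints, so this is the minimum enclosing circle.
The points at distance exactly r from the centre are R, T — 2 points.

2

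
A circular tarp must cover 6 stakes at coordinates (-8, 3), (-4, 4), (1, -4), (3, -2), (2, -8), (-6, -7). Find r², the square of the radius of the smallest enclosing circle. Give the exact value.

The farthest pair is (-8, 3)–(2, -8) with squared distance 221. The circle on this segment as diameter has centre (-3, -2.5) and r² = 221/4 = 55.25.
Check (-4, 4): distance² to centre = 43.25 ≤ 55.25, so it lies inside.
All remaining points lie in this disk, and no smaller disk contains both endpoints, so this is the minimum enclosing circle.

55.25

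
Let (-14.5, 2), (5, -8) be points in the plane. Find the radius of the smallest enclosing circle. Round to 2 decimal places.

10.96

The smallest circle enclosing two points has them as diameter endpoints.
Centre = midpoint = (-4.75, -3); r² = |(-14.5, 2)−(5, -8)|²/4 = 480.25/4 = 120.0625.
r = √(120.0625) ≈ 10.96.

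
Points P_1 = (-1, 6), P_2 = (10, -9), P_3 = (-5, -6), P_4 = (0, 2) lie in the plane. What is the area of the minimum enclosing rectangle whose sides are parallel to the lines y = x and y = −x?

In coordinates u = x + y, v = x − y the rectangle is axis-aligned; the map (x,y)→(u,v) scales areas by 2.
u-values: 5, 1, -11, 2; range = 5 − (-11) = 16.
v-values: -7, 19, 1, -2; range = 19 − (-7) = 26.
Area = (16 × 26) / 2 = 208.

208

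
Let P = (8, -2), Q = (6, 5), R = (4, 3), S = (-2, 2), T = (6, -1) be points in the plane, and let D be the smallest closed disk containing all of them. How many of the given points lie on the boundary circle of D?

The minimum enclosing circle of a finite set is fixed by two of the points (as a diameter) or three (as a circumcircle).
The minimum enclosing circle is determined by three boundary points: P, Q, S.
Their circumcentre is (98/31, 25/62) with r² = 112201/3844.
The farthest remaining point T is at distance² 38545/3844 ≤ 112201/3844.
The points at distance exactly r from the centre are P, Q, S — 3 points.

3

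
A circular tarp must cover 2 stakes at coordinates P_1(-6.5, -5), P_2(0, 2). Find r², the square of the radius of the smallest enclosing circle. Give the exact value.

The smallest circle enclosing two points has them as diameter endpoints.
Centre = midpoint = (-3.25, -1.5); r² = |P_1P_2|²/4 = 91.25/4 = 22.8125.

22.8125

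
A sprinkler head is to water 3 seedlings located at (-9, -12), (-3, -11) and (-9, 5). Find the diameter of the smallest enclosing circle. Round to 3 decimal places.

Call the three points A, B, C in the order given.
Side lengths²: AB² = 37, AC² = 289, BC² = 292.
Since BC² = 292 < 289 + 37 = 326, the triangle is acute, so the smallest enclosing circle is the circumcircle.
Circumcentre = (-22/3, -3.5), r² = 2701/36.
Diameter = 2r = 2√(2701/36) ≈ 17.324.

17.324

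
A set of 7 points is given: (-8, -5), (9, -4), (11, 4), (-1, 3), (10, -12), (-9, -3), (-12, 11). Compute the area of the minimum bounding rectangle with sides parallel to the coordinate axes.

x ranges over [-12, 11], width 23.
y ranges over [-12, 11], height 23.
Area = 23 × 23 = 529.

529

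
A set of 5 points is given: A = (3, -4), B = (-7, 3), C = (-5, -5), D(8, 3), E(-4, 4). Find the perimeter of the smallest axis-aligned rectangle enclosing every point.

Width = max x − min x = 8 − (-7) = 15.
Height = max y − min y = 4 − (-5) = 9.
Perimeter = 2(15 + 9) = 48.

48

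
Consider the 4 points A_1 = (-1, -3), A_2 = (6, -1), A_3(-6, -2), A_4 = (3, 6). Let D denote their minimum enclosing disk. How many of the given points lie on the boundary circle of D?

3

The minimum enclosing circle of a finite set is fixed by two of the points (as a diameter) or three (as a circumcircle).
The minimum enclosing circle is determined by three boundary points: A_2, A_3, A_4.
Their circumcentre is (-1/6, 0.5) with r² = 725/18.
The farthest remaining point A_1 is at distance² 233/18 ≤ 725/18.
The points at distance exactly r from the centre are A_2, A_3, A_4 — 3 points.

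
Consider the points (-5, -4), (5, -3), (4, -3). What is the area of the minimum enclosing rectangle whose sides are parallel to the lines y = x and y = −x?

In coordinates u = x + y, v = x − y the rectangle is axis-aligned; the map (x,y)→(u,v) scales areas by 2.
u-values: -9, 2, 1; range = 2 − (-9) = 11.
v-values: -1, 8, 7; range = 8 − (-1) = 9.
Area = (11 × 9) / 2 = 49.5.

49.5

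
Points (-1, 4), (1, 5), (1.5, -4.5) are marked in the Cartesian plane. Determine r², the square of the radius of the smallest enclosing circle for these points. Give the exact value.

22.625

Call the three points A, B, C in the order given.
Side lengths²: AB² = 5, AC² = 78.5, BC² = 90.5.
Since BC² = 90.5 ≥ 78.5 + 5 = 83.5, the angle opposite BC is not acute, so the smallest enclosing circle has BC as diameter.
Centre = midpoint of BC = (1.25, 0.25), r² = 90.5/4 = 22.625.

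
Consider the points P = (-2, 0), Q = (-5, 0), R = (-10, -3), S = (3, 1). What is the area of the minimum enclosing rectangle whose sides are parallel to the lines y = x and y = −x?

In coordinates u = x + y, v = x − y the rectangle is axis-aligned; the map (x,y)→(u,v) scales areas by 2.
u-values: -2, -5, -13, 4; range = 4 − (-13) = 17.
v-values: -2, -5, -7, 2; range = 2 − (-7) = 9.
Area = (17 × 9) / 2 = 76.5.

76.5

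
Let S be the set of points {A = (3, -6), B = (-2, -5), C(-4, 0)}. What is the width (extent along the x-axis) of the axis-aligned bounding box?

7

max x = 3, min x = -4, so width = 7.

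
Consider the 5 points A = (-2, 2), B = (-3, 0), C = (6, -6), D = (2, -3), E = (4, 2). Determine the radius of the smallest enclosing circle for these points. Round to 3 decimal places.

5.657

By Welzl's lemma the MEC is supported by two points (diametrically opposite) or three points (on a circumcircle).
The farthest pair is A–C with squared distance 128. The circle on this segment as diameter has centre (2, -2) and r² = 128/4 = 32.
Check B: distance² to centre = 29 ≤ 32, so it lies inside.
All remaining points lie in this disk, and no smaller disk contains both endpoints, so this is the minimum enclosing circle.
r = √32 ≈ 5.657.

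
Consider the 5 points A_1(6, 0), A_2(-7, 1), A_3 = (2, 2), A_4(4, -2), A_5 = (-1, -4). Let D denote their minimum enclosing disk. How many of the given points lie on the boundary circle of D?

2

The farthest pair is A_1–A_2 with squared distance 170. The circle on this segment as diameter has centre (-0.5, 0.5) and r² = 170/4 = 42.5.
Check A_3: distance² to centre = 8.5 ≤ 42.5, so it lies inside.
All remaining points lie in this disk, and no smaller disk contains both endpoints, so this is the minimum enclosing circle.
The points at distance exactly r from the centre are A_1, A_2 — 2 points.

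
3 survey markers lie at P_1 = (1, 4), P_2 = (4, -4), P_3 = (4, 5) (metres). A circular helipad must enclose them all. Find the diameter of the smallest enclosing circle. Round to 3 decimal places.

Side lengths²: P_1P_2² = 73, P_1P_3² = 10, P_2P_3² = 81.
Since P_2P_3² = 81 < 73 + 10 = 83, the triangle is acute, so the smallest enclosing circle is the circumcircle.
Circumcentre = (23/6, 0.5), r² = 365/18.
Diameter = 2r = 2√(365/18) ≈ 9.006.

9.006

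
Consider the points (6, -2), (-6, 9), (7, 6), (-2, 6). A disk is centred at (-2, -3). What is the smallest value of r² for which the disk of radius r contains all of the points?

The required radius is the distance from (-2, -3) to the farthest point.
Squared distances: 65, 160, 162, 81.
Maximum is 162, attained at (7, 6).

162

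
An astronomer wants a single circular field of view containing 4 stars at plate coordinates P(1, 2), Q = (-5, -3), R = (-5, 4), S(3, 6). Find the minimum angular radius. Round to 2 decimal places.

6.02

The minimum enclosing circle of a finite set is fixed by two of the points (as a diameter) or three (as a circumcircle).
The farthest pair is Q–S with squared distance 145. The circle on this segment as diameter has centre (-1, 1.5) and r² = 145/4 = 36.25.
Check P: distance² to centre = 4.25 ≤ 36.25, so it lies inside.
All remaining points lie in this disk, and no smaller disk contains both endpoints, so this is the minimum enclosing circle.
r = √(36.25) ≈ 6.02.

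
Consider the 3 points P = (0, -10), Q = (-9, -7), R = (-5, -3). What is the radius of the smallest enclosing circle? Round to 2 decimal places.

4.81

Side lengths²: PQ² = 90, PR² = 74, QR² = 32.
Since PQ² = 90 < 74 + 32 = 106, the triangle is acute, so the smallest enclosing circle is the circumcircle.
Circumcentre = (-4.25, -7.75), r² = 23.125.
r = √(23.125) ≈ 4.81.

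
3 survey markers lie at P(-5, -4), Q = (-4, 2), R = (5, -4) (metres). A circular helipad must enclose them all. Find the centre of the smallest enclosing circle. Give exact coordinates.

(0, -1.75)

Side lengths²: PQ² = 37, PR² = 100, QR² = 117.
Since QR² = 117 < 100 + 37 = 137, the triangle is acute, so the smallest enclosing circle is the circumcircle.
Circumcentre = (0, -1.75), r² = 30.0625.
Centre = (0, -1.75).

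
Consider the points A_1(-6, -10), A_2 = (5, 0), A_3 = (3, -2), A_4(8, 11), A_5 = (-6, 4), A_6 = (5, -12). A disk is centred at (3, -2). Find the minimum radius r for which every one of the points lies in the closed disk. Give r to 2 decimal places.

13.93

The required radius is the distance from (3, -2) to the farthest point.
Squared distances: 145, 8, 0, 194, 117, 104.
Maximum is 194, attained at A_4.
r = √194 ≈ 13.93.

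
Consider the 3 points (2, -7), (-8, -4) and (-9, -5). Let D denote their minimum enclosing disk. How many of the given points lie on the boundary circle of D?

Call the three points A, B, C in the order given.
Side lengths²: AB² = 109, AC² = 125, BC² = 2.
Since AC² = 125 ≥ 109 + 2 = 111, the angle opposite AC is not acute, so the smallest enclosing circle has AC as diameter.
Centre = midpoint of AC = (-3.5, -6), r² = 125/4 = 31.25.
The points at distance exactly r from the centre are (2, -7), (-9, -5) — 2 points.

2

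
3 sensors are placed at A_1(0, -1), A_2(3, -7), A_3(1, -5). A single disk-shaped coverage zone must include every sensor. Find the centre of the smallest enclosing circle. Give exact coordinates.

(1.5, -4)

Side lengths²: A_1A_2² = 45, A_1A_3² = 17, A_2A_3² = 8.
Since A_1A_2² = 45 ≥ 17 + 8 = 25, the angle opposite A_1A_2 is not acute, so the smallest enclosing circle has A_1A_2 as diameter.
Centre = midpoint of A_1A_2 = (1.5, -4), r² = 45/4 = 11.25.
Centre = (1.5, -4).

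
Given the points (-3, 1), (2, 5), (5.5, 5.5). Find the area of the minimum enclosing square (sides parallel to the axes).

The bounding box has width 8.5 and height 4.5.
An axis-aligned square enclosing the set must have side ≥ max(width, height).
So the minimum side is max(8.5, 4.5) = 8.5.
Area = 8.5² = 72.25.

72.25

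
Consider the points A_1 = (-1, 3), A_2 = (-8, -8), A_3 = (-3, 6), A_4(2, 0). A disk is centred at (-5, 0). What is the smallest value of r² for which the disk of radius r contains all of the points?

73

The required radius is the distance from (-5, 0) to the farthest point.
Squared distances: 25, 73, 40, 49.
Maximum is 73, attained at A_2.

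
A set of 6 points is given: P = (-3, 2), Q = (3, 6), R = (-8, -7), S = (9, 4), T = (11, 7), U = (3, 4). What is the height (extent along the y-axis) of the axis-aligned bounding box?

max y = 7, min y = -7, so height = 14.

14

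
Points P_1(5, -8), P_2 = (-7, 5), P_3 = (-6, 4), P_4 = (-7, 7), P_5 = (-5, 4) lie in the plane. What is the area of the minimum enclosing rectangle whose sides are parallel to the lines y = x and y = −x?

40.5

In coordinates u = x + y, v = x − y the rectangle is axis-aligned; the map (x,y)→(u,v) scales areas by 2.
u-values: -3, -2, -2, 0, -1; range = 0 − (-3) = 3.
v-values: 13, -12, -10, -14, -9; range = 13 − (-14) = 27.
Area = (3 × 27) / 2 = 40.5.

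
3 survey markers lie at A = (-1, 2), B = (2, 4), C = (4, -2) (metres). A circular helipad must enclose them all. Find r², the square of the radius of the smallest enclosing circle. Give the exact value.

Side lengths²: AB² = 13, AC² = 41, BC² = 40.
Since AC² = 41 < 40 + 13 = 53, the triangle is acute, so the smallest enclosing circle is the circumcircle.
Circumcentre = (45/22, 15/22), r² = 2665/242.

2665/242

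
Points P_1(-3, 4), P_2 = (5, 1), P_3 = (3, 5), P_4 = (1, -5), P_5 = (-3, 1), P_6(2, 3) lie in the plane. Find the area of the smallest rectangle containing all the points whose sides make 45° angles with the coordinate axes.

78

In coordinates u = x + y, v = x − y the rectangle is axis-aligned; the map (x,y)→(u,v) scales areas by 2.
u-values: 1, 6, 8, -4, -2, 5; range = 8 − (-4) = 12.
v-values: -7, 4, -2, 6, -4, -1; range = 6 − (-7) = 13.
Area = (12 × 13) / 2 = 78.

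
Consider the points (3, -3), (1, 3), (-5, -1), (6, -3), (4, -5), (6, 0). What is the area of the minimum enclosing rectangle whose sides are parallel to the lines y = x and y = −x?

In coordinates u = x + y, v = x − y the rectangle is axis-aligned; the map (x,y)→(u,v) scales areas by 2.
u-values: 0, 4, -6, 3, -1, 6; range = 6 − (-6) = 12.
v-values: 6, -2, -4, 9, 9, 6; range = 9 − (-4) = 13.
Area = (12 × 13) / 2 = 78.

78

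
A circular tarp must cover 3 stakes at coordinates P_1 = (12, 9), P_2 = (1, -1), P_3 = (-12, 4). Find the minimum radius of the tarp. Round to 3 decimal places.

Side lengths²: P_1P_2² = 221, P_1P_3² = 601, P_2P_3² = 194.
Since P_1P_3² = 601 ≥ 221 + 194 = 415, the angle opposite P_1P_3 is not acute, so the smallest enclosing circle has P_1P_3 as diameter.
Centre = midpoint of P_1P_3 = (0, 6.5), r² = 601/4 = 150.25.
r = √(150.25) ≈ 12.258.

12.258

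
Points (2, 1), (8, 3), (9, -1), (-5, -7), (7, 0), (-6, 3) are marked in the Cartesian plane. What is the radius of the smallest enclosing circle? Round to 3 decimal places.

8.242

By Welzl's lemma the MEC is supported by two points (diametrically opposite) or three points (on a circumcircle).
The minimum enclosing circle is determined by three boundary points: (8, 3), (-5, -7), (-6, 3).
Their circumcentre is (1, -1.35) with r² = 67.9225.
The farthest remaining point (9, -1) is at distance² 64.1225 ≤ 67.9225.
r = √(67.9225) ≈ 8.242.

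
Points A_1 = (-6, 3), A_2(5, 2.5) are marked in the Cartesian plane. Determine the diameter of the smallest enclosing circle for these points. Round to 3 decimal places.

The smallest circle enclosing two points has them as diameter endpoints.
Centre = midpoint = (-0.5, 2.75); r² = |A_1A_2|²/4 = 121.25/4 = 30.3125.
Diameter = 2r = 2√(30.3125) ≈ 11.011.

11.011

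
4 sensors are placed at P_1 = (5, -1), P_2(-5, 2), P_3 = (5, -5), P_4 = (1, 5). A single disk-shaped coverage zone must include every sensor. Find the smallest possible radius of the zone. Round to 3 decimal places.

The minimum enclosing circle of a finite set is fixed by two of the points (as a diameter) or three (as a circumcircle).
The minimum enclosing circle is determined by three boundary points: P_2, P_3, P_4.
Their circumcentre is (7/24, -13/12) with r² = 21605/576.
The farthest remaining point P_1 is at distance² 12773/576 ≤ 21605/576.
r = √(21605/576) ≈ 6.124.

6.124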